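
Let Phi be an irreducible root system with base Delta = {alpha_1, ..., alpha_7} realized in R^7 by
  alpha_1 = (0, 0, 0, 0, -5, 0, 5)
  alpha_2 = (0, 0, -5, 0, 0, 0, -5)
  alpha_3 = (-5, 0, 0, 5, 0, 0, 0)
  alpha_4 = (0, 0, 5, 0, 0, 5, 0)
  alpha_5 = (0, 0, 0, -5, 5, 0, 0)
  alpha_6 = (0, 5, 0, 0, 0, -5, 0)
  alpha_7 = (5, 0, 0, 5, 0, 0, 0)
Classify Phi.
Compute the Cartan integers a_ij = 2(alpha_i, alpha_j)/(alpha_j, alpha_j); the resulting 7x7 Cartan matrix is
[[2, -1, 0, 0, -1, 0, 0], [-1, 2, 0, -1, 0, 0, 0], [0, 0, 2, 0, -1, 0, 0], [0, -1, 0, 2, 0, -1, 0], [-1, 0, -1, 0, 2, 0, -1], [0, 0, 0, -1, 0, 2, 0], [0, 0, 0, 0, -1, 0, 2]].
All simple roots have the same length, so the diagram is simply laced. The associated Dynkin diagram is a chain of 5 nodes with a fork of two nodes at one end (D_7), so the type is D_7 (the algebra so(14)).

D7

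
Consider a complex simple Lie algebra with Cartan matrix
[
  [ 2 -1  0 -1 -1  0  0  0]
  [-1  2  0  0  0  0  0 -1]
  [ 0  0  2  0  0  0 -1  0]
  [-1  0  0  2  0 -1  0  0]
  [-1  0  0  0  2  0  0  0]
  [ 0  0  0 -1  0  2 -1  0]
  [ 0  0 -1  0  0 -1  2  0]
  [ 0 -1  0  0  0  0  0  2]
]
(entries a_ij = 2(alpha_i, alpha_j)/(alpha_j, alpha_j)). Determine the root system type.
The matrix has rank 8 with 2's on the diagonal. Reading the off-diagonal entries as Dynkin edges (a single edge where a_ij = a_ji = -1; a double or triple edge where a_ij * a_ji = 2 or 3), the diagram is a chain of 7 nodes with one extra node attached to the third node from one end (E_8). One simple-root ordering that puts it in standard form is (alpha_8, alpha_5, alpha_2, alpha_1, alpha_4, alpha_6, alpha_7, alpha_3). So the algebra is type E_8.

E_8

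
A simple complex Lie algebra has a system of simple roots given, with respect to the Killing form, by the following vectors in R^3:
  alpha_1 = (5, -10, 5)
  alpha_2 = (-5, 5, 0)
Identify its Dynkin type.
G_2

Compute the Cartan integers a_ij = 2(alpha_i, alpha_j)/(alpha_j, alpha_j); the resulting 2x2 Cartan matrix is
[[2, -3], [-1, 2]].
The roots have two lengths (squared-length ratio 3:1); the short ones are alpha_{2}. The associated Dynkin diagram is two nodes joined by a triple edge (G_2), so the type is G_2.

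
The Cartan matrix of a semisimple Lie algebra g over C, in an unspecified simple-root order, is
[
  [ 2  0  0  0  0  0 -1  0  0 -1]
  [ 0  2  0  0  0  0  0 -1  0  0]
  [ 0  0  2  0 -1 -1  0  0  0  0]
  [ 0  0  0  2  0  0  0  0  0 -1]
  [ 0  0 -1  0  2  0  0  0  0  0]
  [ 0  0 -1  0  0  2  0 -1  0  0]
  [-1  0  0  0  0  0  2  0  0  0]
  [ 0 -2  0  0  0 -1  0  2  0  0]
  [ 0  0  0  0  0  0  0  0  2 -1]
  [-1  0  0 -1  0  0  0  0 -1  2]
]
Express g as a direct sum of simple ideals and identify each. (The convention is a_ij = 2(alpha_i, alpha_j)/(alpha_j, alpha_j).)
The diagram associated to this matrix has two connected components: the simple roots {alpha_2, alpha_3, alpha_5, alpha_6, alpha_8} form a chain of 5 nodes with a double edge at one end; the terminal node there is the unique short simple root (B_5), and {alpha_1, alpha_4, alpha_7, alpha_9, alpha_10} form a chain of 3 nodes with a fork of two nodes at one end (D_5). A semisimple Lie algebra decomposes uniquely as the direct sum of simple ideals, one per connected component of its Dynkin diagram, so g ≅ B_5 ⊕ D_5 (dimension 55 + 45 = 100).

B5 ⊕ D5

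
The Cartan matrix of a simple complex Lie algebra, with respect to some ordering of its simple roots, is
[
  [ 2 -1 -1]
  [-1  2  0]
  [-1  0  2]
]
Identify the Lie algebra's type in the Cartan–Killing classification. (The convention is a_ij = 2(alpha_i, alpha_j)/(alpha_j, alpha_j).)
The matrix has rank 3 with 2's on the diagonal. Reading the off-diagonal entries as Dynkin edges (a single edge where a_ij = a_ji = -1; a double or triple edge where a_ij * a_ji = 2 or 3), the diagram is a chain of 3 nodes with single edges (A_3). One simple-root ordering that puts it in standard form is (alpha_2, alpha_1, alpha_3). So the algebra is type A_3, i.e. sl(4).

A_3 (sl(4))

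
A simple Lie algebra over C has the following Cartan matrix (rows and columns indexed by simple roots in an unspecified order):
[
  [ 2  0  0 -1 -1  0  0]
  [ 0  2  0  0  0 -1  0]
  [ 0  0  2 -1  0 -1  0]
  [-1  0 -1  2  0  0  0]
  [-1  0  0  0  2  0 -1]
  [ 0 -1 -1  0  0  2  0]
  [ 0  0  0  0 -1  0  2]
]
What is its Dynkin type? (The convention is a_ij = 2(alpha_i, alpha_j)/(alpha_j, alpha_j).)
The matrix has rank 7 with 2's on the diagonal. Reading the off-diagonal entries as Dynkin edges (a single edge where a_ij = a_ji = -1; a double or triple edge where a_ij * a_ji = 2 or 3), the diagram is a chain of 7 nodes with single edges (A_7). One simple-root ordering that puts it in standard form is (alpha_7, alpha_5, alpha_1, alpha_4, alpha_3, alpha_6, alpha_2). So the algebra is type A_7, i.e. sl(8).

A7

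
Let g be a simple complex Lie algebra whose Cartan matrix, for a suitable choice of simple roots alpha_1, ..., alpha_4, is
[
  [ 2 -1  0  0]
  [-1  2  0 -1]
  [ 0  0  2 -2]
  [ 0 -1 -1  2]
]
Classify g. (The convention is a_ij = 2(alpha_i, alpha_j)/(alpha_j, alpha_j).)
The matrix has rank 4 with 2's on the diagonal. Reading the off-diagonal entries as Dynkin edges (a single edge where a_ij = a_ji = -1; a double or triple edge where a_ij * a_ji = 2 or 3), the diagram is a chain of 4 nodes with a double edge at one end; the terminal node there is the unique long simple root (C_4). One simple-root ordering that puts it in standard form is (alpha_1, alpha_2, alpha_4, alpha_3). So the algebra is type C_4, i.e. sp(8).

C4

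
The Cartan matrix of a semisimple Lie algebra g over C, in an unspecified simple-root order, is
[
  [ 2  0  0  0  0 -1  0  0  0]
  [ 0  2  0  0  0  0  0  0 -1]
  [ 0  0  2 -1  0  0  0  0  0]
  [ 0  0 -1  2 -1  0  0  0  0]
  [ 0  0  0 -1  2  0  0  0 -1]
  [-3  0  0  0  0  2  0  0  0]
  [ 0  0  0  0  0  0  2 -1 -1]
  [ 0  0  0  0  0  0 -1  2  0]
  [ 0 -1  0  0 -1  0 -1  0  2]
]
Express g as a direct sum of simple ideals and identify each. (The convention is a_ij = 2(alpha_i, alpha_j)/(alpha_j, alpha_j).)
E_7 ⊕ G_2

The diagram associated to this matrix has two connected components: the simple roots {alpha_2, alpha_3, alpha_4, alpha_5, alpha_7, alpha_8, alpha_9} form a chain of 6 nodes with one extra node attached to the third node from one end (E_7), and {alpha_1, alpha_6} form two nodes joined by a triple edge (G_2). A semisimple Lie algebra decomposes uniquely as the direct sum of simple ideals, one per connected component of its Dynkin diagram, so g ≅ E_7 ⊕ G_2 (dimension 133 + 14 = 147).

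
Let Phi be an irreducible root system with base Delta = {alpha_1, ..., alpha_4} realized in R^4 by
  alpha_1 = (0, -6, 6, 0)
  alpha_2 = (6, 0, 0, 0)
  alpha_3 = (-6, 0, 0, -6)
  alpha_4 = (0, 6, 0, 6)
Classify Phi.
B_4 (so(9))

Compute the Cartan integers a_ij = 2(alpha_i, alpha_j)/(alpha_j, alpha_j); the resulting 4x4 Cartan matrix is
[[2, 0, 0, -1], [0, 2, -1, 0], [0, -2, 2, -1], [-1, 0, -1, 2]].
The roots have two lengths (squared-length ratio 2:1); the short ones are alpha_{2}. The associated Dynkin diagram is a chain of 4 nodes with a double edge at one end; the terminal node there is the unique short simple root (B_4), so the type is B_4 (the algebra so(9)).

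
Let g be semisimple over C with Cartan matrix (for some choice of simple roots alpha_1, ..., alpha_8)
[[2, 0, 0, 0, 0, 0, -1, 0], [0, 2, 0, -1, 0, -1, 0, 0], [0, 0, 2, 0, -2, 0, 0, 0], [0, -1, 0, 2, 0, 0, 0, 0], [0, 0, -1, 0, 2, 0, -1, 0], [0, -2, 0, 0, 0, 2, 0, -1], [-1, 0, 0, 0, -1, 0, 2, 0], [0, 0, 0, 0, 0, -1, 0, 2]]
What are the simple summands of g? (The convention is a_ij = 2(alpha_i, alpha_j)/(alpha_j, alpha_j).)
The diagram associated to this matrix has two connected components: the simple roots {alpha_1, alpha_3, alpha_5, alpha_7} form a chain of 4 nodes with a double edge at one end; the terminal node there is the unique long simple root (C_4), and {alpha_2, alpha_4, alpha_6, alpha_8} form a chain of 4 nodes with a double edge between the middle two (F_4). A semisimple Lie algebra decomposes uniquely as the direct sum of simple ideals, one per connected component of its Dynkin diagram, so g ≅ C_4 ⊕ F_4 (dimension 36 + 52 = 88).

C_4 + F_4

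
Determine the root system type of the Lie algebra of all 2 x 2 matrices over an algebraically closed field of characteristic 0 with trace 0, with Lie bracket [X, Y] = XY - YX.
A1

This is sl(2), which has dimension 2^2 - 1 = 3 and rank 2 - 1 = 1 (a Cartan subalgebra is the diagonal traceless matrices). In the classification of classical Lie algebras, the special linear algebra sl(n+1) has type A_n; here n = 1, so the Dynkin diagram is a chain of 1 nodes with single edges (A_1). Hence the type is A_1.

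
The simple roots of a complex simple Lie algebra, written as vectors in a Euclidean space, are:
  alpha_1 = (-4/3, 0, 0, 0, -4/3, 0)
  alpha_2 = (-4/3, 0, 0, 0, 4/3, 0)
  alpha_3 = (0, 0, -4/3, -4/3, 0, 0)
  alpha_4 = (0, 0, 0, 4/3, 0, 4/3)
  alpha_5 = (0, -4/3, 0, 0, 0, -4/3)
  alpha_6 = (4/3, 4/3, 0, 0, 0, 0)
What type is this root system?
Compute the Cartan integers a_ij = 2(alpha_i, alpha_j)/(alpha_j, alpha_j); the resulting 6x6 Cartan matrix is
[[2, 0, 0, 0, 0, -1], [0, 2, 0, 0, 0, -1], [0, 0, 2, -1, 0, 0], [0, 0, -1, 2, -1, 0], [0, 0, 0, -1, 2, -1], [-1, -1, 0, 0, -1, 2]].
All simple roots have the same length, so the diagram is simply laced. The associated Dynkin diagram is a chain of 4 nodes with a fork of two nodes at one end (D_6), so the type is D_6 (the algebra so(12)).

D6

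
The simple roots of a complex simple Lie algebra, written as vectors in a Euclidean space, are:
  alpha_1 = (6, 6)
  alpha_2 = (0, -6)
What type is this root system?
Compute the Cartan integers a_ij = 2(alpha_i, alpha_j)/(alpha_j, alpha_j); the resulting 2x2 Cartan matrix is
[[2, -2], [-1, 2]].
The roots have two lengths (squared-length ratio 2:1); the short ones are alpha_{2}. The associated Dynkin diagram is a chain of 2 nodes with a double edge at one end; the terminal node there is the unique short simple root (B_2), so the type is B_2 (the algebra so(5)).

B2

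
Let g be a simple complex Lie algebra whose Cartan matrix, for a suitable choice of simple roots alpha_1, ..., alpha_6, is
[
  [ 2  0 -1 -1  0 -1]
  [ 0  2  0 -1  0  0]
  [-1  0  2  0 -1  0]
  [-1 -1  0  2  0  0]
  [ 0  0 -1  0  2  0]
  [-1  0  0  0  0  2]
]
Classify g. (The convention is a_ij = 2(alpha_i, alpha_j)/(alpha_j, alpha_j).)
The matrix has rank 6 with 2's on the diagonal. Reading the off-diagonal entries as Dynkin edges (a single edge where a_ij = a_ji = -1; a double or triple edge where a_ij * a_ji = 2 or 3), the diagram is a chain of 5 nodes with one extra node attached to the third node from one end (E_6). One simple-root ordering that puts it in standard form is (alpha_2, alpha_6, alpha_4, alpha_1, alpha_3, alpha_5). So the algebra is type E_6.

E6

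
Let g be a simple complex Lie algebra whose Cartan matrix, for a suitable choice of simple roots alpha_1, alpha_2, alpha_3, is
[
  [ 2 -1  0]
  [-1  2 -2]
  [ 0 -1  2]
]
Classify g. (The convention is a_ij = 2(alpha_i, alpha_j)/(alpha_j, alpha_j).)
The matrix has rank 3 with 2's on the diagonal. Reading the off-diagonal entries as Dynkin edges (a single edge where a_ij = a_ji = -1; a double or triple edge where a_ij * a_ji = 2 or 3), the diagram is a chain of 3 nodes with a double edge at one end; the terminal node there is the unique short simple root (B_3). One simple-root ordering that puts it in standard form is (alpha_1, alpha_2, alpha_3). So the algebra is type B_3, i.e. so(7).

B_3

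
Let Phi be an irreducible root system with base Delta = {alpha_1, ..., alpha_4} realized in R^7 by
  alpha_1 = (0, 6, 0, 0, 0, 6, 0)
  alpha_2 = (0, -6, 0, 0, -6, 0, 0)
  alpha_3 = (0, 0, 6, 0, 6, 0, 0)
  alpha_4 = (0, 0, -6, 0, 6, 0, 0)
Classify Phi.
D4

Compute the Cartan integers a_ij = 2(alpha_i, alpha_j)/(alpha_j, alpha_j); the resulting 4x4 Cartan matrix is
[[2, -1, 0, 0], [-1, 2, -1, -1], [0, -1, 2, 0], [0, -1, 0, 2]].
All simple roots have the same length, so the diagram is simply laced. The associated Dynkin diagram is a chain of 2 nodes with a fork of two nodes at one end (D_4), so the type is D_4 (the algebra so(8)).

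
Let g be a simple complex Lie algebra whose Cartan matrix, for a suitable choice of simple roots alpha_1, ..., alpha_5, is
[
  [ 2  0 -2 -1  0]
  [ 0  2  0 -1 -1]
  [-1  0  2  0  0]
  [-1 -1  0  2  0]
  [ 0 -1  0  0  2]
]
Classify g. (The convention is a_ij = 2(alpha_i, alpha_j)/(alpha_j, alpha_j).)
B5

The matrix has rank 5 with 2's on the diagonal. Reading the off-diagonal entries as Dynkin edges (a single edge where a_ij = a_ji = -1; a double or triple edge where a_ij * a_ji = 2 or 3), the diagram is a chain of 5 nodes with a double edge at one end; the terminal node there is the unique short simple root (B_5). One simple-root ordering that puts it in standard form is (alpha_5, alpha_2, alpha_4, alpha_1, alpha_3). So the algebra is type B_5, i.e. so(11).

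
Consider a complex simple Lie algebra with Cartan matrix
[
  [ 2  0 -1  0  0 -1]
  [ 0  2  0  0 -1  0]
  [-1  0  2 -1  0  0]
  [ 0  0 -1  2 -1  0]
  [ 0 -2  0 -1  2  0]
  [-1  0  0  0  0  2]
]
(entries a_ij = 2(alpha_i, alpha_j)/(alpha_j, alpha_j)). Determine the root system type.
The matrix has rank 6 with 2's on the diagonal. Reading the off-diagonal entries as Dynkin edges (a single edge where a_ij = a_ji = -1; a double or triple edge where a_ij * a_ji = 2 or 3), the diagram is a chain of 6 nodes with a double edge at one end; the terminal node there is the unique short simple root (B_6). One simple-root ordering that puts it in standard form is (alpha_6, alpha_1, alpha_3, alpha_4, alpha_5, alpha_2). So the algebra is type B_6, i.e. so(13).

B_6 (so(13))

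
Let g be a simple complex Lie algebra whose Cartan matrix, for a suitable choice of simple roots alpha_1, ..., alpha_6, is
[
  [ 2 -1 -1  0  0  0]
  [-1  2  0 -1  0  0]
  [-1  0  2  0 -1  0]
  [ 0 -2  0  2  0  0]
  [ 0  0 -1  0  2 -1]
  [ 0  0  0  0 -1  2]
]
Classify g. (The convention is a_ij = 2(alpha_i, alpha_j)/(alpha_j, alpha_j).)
The matrix has rank 6 with 2's on the diagonal. Reading the off-diagonal entries as Dynkin edges (a single edge where a_ij = a_ji = -1; a double or triple edge where a_ij * a_ji = 2 or 3), the diagram is a chain of 6 nodes with a double edge at one end; the terminal node there is the unique long simple root (C_6). One simple-root ordering that puts it in standard form is (alpha_6, alpha_5, alpha_3, alpha_1, alpha_2, alpha_4). So the algebra is type C_6, i.e. sp(12).

type C_6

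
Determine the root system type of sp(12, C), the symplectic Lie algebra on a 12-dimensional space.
This is sp(12), which has dimension 12(12+1)/2 = 78 and rank 12/2 = 6. In the classification of classical Lie algebras, the symplectic algebra sp(2n) has type C_n; here n = 6, so the Dynkin diagram is a chain of 6 nodes with a double edge at one end; the terminal node there is the unique long simple root (C_6). Hence the type is C_6.

type C_6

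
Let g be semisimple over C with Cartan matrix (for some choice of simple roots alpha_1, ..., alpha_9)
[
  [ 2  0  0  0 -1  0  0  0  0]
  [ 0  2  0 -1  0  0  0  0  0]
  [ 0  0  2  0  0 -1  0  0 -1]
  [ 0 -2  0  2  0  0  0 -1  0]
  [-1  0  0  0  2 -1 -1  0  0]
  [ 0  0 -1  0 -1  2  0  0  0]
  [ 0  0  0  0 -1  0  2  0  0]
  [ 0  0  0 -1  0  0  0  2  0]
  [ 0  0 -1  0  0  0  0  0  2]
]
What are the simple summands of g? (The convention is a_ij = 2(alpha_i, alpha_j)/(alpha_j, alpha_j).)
type B_3 ⊕ type D_6

The diagram associated to this matrix has two connected components: the simple roots {alpha_2, alpha_4, alpha_8} form a chain of 3 nodes with a double edge at one end; the terminal node there is the unique short simple root (B_3), and {alpha_1, alpha_3, alpha_5, alpha_6, alpha_7, alpha_9} form a chain of 4 nodes with a fork of two nodes at one end (D_6). A semisimple Lie algebra decomposes uniquely as the direct sum of simple ideals, one per connected component of its Dynkin diagram, so g ≅ B_3 ⊕ D_6 (dimension 21 + 66 = 87).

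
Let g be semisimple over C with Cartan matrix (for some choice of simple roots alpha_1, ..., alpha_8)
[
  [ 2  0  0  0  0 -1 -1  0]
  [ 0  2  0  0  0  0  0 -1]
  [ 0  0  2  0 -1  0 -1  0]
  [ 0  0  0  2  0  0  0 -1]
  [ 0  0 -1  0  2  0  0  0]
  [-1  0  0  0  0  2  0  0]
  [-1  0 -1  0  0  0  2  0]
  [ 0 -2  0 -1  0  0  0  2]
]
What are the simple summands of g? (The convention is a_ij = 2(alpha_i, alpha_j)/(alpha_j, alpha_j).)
The diagram associated to this matrix has two connected components: the simple roots {alpha_1, alpha_3, alpha_5, alpha_6, alpha_7} form a chain of 5 nodes with single edges (A_5), and {alpha_2, alpha_4, alpha_8} form a chain of 3 nodes with a double edge at one end; the terminal node there is the unique short simple root (B_3). A semisimple Lie algebra decomposes uniquely as the direct sum of simple ideals, one per connected component of its Dynkin diagram, so g ≅ A_5 ⊕ B_3 (dimension 35 + 21 = 56).

A_5 ⊕ B_3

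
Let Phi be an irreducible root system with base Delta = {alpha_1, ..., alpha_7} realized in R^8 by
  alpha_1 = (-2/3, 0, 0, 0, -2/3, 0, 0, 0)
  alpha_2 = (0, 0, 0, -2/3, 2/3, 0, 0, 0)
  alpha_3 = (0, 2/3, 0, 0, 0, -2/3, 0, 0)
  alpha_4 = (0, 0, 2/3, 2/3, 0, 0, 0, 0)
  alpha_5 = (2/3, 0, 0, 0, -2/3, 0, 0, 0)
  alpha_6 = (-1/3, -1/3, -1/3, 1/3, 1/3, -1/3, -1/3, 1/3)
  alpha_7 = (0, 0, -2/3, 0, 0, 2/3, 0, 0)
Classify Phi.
E_7

Compute the Cartan integers a_ij = 2(alpha_i, alpha_j)/(alpha_j, alpha_j); the resulting 7x7 Cartan matrix is
[[2, -1, 0, 0, 0, 0, 0], [-1, 2, 0, -1, -1, 0, 0], [0, 0, 2, 0, 0, 0, -1], [0, -1, 0, 2, 0, 0, -1], [0, -1, 0, 0, 2, -1, 0], [0, 0, 0, 0, -1, 2, 0], [0, 0, -1, -1, 0, 0, 2]].
All simple roots have the same length, so the diagram is simply laced. The associated Dynkin diagram is a chain of 6 nodes with one extra node attached to the third node from one end (E_7), so the type is E_7.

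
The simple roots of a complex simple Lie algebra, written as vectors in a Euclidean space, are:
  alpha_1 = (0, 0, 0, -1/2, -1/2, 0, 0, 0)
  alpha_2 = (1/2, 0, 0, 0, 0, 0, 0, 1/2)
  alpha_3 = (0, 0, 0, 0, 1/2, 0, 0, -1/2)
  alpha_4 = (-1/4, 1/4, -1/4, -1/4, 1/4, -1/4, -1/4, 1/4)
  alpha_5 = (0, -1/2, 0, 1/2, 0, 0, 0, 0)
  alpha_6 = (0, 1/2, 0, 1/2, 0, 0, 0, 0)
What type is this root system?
E_6

Compute the Cartan integers a_ij = 2(alpha_i, alpha_j)/(alpha_j, alpha_j); the resulting 6x6 Cartan matrix is
[[2, 0, -1, 0, -1, -1], [0, 2, -1, 0, 0, 0], [-1, -1, 2, 0, 0, 0], [0, 0, 0, 2, -1, 0], [-1, 0, 0, -1, 2, 0], [-1, 0, 0, 0, 0, 2]].
All simple roots have the same length, so the diagram is simply laced. The associated Dynkin diagram is a chain of 5 nodes with one extra node attached to the third node from one end (E_6), so the type is E_6.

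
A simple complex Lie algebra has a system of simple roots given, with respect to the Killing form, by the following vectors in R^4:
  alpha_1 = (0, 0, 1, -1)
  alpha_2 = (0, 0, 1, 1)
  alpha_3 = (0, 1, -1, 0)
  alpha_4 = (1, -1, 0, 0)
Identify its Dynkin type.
Compute the Cartan integers a_ij = 2(alpha_i, alpha_j)/(alpha_j, alpha_j); the resulting 4x4 Cartan matrix is
[[2, 0, -1, 0], [0, 2, -1, 0], [-1, -1, 2, -1], [0, 0, -1, 2]].
All simple roots have the same length, so the diagram is simply laced. The associated Dynkin diagram is a chain of 2 nodes with a fork of two nodes at one end (D_4), so the type is D_4 (the algebra so(8)).

D_4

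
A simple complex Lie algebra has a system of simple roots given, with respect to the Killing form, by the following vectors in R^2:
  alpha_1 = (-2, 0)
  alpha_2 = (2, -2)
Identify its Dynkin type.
B_2

Compute the Cartan integers a_ij = 2(alpha_i, alpha_j)/(alpha_j, alpha_j); the resulting 2x2 Cartan matrix is
[[2, -1], [-2, 2]].
The roots have two lengths (squared-length ratio 2:1); the short ones are alpha_{1}. The associated Dynkin diagram is a chain of 2 nodes with a double edge at one end; the terminal node there is the unique short simple root (B_2), so the type is B_2 (the algebra so(5)).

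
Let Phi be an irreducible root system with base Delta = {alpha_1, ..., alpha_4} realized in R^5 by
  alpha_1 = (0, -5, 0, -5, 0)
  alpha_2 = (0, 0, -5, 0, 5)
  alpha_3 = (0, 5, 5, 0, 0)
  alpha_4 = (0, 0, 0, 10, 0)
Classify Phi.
C_4

Compute the Cartan integers a_ij = 2(alpha_i, alpha_j)/(alpha_j, alpha_j); the resulting 4x4 Cartan matrix is
[[2, 0, -1, -1], [0, 2, -1, 0], [-1, -1, 2, 0], [-2, 0, 0, 2]].
The roots have two lengths (squared-length ratio 2:1); the short ones are alpha_{1,2,3}. The associated Dynkin diagram is a chain of 4 nodes with a double edge at one end; the terminal node there is the unique long simple root (C_4), so the type is C_4 (the algebra sp(8)).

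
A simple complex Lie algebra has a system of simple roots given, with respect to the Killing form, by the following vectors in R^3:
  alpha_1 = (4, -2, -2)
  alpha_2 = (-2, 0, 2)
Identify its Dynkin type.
G2

Compute the Cartan integers a_ij = 2(alpha_i, alpha_j)/(alpha_j, alpha_j); the resulting 2x2 Cartan matrix is
[[2, -3], [-1, 2]].
The roots have two lengths (squared-length ratio 3:1); the short ones are alpha_{2}. The associated Dynkin diagram is two nodes joined by a triple edge (G_2), so the type is G_2.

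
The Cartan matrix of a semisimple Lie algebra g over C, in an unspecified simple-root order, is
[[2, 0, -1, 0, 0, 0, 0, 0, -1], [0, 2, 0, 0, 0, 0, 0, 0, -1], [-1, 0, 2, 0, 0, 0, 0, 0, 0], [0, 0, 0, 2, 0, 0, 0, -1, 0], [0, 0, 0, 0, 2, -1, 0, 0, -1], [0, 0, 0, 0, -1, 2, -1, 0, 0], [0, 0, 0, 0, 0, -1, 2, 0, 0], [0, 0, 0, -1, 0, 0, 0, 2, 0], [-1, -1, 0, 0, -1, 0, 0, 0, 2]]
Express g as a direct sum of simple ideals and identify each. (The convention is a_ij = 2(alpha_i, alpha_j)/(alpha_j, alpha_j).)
The diagram associated to this matrix has two connected components: the simple roots {alpha_4, alpha_8} form a chain of 2 nodes with single edges (A_2), and {alpha_1, alpha_2, alpha_3, alpha_5, alpha_6, alpha_7, alpha_9} form a chain of 6 nodes with one extra node attached to the third node from one end (E_7). A semisimple Lie algebra decomposes uniquely as the direct sum of simple ideals, one per connected component of its Dynkin diagram, so g ≅ A_2 ⊕ E_7 (dimension 8 + 133 = 141).

type A_2 ⊕ type E_7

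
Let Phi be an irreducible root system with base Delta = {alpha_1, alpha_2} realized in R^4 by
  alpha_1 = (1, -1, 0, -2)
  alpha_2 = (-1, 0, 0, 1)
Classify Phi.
Compute the Cartan integers a_ij = 2(alpha_i, alpha_j)/(alpha_j, alpha_j); the resulting 2x2 Cartan matrix is
[[2, -3], [-1, 2]].
The roots have two lengths (squared-length ratio 3:1); the short ones are alpha_{2}. The associated Dynkin diagram is two nodes joined by a triple edge (G_2), so the type is G_2.

G_2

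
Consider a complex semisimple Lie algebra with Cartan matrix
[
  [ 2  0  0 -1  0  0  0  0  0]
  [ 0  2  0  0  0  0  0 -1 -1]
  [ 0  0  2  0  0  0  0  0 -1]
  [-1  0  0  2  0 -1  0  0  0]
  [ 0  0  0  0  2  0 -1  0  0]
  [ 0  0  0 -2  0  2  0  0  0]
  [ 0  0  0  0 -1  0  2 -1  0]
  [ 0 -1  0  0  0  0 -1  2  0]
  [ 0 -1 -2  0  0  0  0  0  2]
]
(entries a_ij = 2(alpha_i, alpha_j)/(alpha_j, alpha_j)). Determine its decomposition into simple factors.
The diagram associated to this matrix has two connected components: the simple roots {alpha_2, alpha_3, alpha_5, alpha_7, alpha_8, alpha_9} form a chain of 6 nodes with a double edge at one end; the terminal node there is the unique short simple root (B_6), and {alpha_1, alpha_4, alpha_6} form a chain of 3 nodes with a double edge at one end; the terminal node there is the unique long simple root (C_3). A semisimple Lie algebra decomposes uniquely as the direct sum of simple ideals, one per connected component of its Dynkin diagram, so g ≅ B_6 ⊕ C_3 (dimension 78 + 21 = 99).

B6 ⊕ C3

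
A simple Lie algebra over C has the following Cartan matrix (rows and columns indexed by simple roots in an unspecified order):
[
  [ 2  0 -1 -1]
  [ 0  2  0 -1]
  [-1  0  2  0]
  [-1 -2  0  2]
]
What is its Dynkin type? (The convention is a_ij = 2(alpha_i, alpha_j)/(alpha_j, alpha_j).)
type B_4

The matrix has rank 4 with 2's on the diagonal. Reading the off-diagonal entries as Dynkin edges (a single edge where a_ij = a_ji = -1; a double or triple edge where a_ij * a_ji = 2 or 3), the diagram is a chain of 4 nodes with a double edge at one end; the terminal node there is the unique short simple root (B_4). One simple-root ordering that puts it in standard form is (alpha_3, alpha_1, alpha_4, alpha_2). So the algebra is type B_4, i.e. so(9).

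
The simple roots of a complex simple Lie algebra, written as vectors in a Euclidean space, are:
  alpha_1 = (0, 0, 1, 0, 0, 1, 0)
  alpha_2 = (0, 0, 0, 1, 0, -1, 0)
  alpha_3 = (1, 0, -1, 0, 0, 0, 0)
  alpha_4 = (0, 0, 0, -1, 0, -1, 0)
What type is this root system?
Compute the Cartan integers a_ij = 2(alpha_i, alpha_j)/(alpha_j, alpha_j); the resulting 4x4 Cartan matrix is
[[2, -1, -1, -1], [-1, 2, 0, 0], [-1, 0, 2, 0], [-1, 0, 0, 2]].
All simple roots have the same length, so the diagram is simply laced. The associated Dynkin diagram is a chain of 2 nodes with a fork of two nodes at one end (D_4), so the type is D_4 (the algebra so(8)).

D_4 (so(8))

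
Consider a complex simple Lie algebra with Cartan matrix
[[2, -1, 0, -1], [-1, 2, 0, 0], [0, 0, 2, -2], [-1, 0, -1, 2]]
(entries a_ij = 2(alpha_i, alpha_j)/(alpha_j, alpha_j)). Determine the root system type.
C_4

The matrix has rank 4 with 2's on the diagonal. Reading the off-diagonal entries as Dynkin edges (a single edge where a_ij = a_ji = -1; a double or triple edge where a_ij * a_ji = 2 or 3), the diagram is a chain of 4 nodes with a double edge at one end; the terminal node there is the unique long simple root (C_4). One simple-root ordering that puts it in standard form is (alpha_2, alpha_1, alpha_4, alpha_3). So the algebra is type C_4, i.e. sp(8).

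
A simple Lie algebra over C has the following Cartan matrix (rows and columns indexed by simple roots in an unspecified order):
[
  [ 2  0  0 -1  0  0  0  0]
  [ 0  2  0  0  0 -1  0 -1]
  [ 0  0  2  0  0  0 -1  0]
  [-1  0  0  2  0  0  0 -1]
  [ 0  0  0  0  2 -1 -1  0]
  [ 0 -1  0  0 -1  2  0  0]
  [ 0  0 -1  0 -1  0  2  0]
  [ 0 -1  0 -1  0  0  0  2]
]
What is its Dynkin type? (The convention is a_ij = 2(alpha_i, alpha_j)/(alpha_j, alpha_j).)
The matrix has rank 8 with 2's on the diagonal. Reading the off-diagonal entries as Dynkin edges (a single edge where a_ij = a_ji = -1; a double or triple edge where a_ij * a_ji = 2 or 3), the diagram is a chain of 8 nodes with single edges (A_8). One simple-root ordering that puts it in standard form is (alpha_3, alpha_7, alpha_5, alpha_6, alpha_2, alpha_8, alpha_4, alpha_1). So the algebra is type A_8, i.e. sl(9).

type A_8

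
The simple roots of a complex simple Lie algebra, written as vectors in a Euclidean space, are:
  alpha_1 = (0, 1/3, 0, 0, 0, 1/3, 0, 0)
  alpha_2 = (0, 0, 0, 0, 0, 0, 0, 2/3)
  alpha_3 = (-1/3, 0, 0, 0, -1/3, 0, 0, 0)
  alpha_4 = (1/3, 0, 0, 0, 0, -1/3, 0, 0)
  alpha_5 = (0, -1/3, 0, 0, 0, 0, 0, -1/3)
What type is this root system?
type C_5

Compute the Cartan integers a_ij = 2(alpha_i, alpha_j)/(alpha_j, alpha_j); the resulting 5x5 Cartan matrix is
[[2, 0, 0, -1, -1], [0, 2, 0, 0, -2], [0, 0, 2, -1, 0], [-1, 0, -1, 2, 0], [-1, -1, 0, 0, 2]].
The roots have two lengths (squared-length ratio 2:1); the short ones are alpha_{1,3,4,5}. The associated Dynkin diagram is a chain of 5 nodes with a double edge at one end; the terminal node there is the unique long simple root (C_5), so the type is C_5 (the algebra sp(10)).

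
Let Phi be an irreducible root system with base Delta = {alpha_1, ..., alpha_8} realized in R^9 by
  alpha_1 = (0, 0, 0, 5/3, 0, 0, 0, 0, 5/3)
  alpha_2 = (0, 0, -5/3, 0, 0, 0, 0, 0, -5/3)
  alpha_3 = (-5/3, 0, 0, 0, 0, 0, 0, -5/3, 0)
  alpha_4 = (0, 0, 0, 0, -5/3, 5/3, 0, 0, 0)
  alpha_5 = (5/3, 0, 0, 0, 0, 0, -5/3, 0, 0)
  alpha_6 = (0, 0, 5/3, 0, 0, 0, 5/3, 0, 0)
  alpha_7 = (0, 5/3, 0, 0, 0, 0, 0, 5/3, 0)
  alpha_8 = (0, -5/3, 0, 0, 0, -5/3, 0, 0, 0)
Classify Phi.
Compute the Cartan integers a_ij = 2(alpha_i, alpha_j)/(alpha_j, alpha_j); the resulting 8x8 Cartan matrix is
[[2, -1, 0, 0, 0, 0, 0, 0], [-1, 2, 0, 0, 0, -1, 0, 0], [0, 0, 2, 0, -1, 0, -1, 0], [0, 0, 0, 2, 0, 0, 0, -1], [0, 0, -1, 0, 2, -1, 0, 0], [0, -1, 0, 0, -1, 2, 0, 0], [0, 0, -1, 0, 0, 0, 2, -1], [0, 0, 0, -1, 0, 0, -1, 2]].
All simple roots have the same length, so the diagram is simply laced. The associated Dynkin diagram is a chain of 8 nodes with single edges (A_8), so the type is A_8 (the algebra sl(9)).

A_8 (sl(9))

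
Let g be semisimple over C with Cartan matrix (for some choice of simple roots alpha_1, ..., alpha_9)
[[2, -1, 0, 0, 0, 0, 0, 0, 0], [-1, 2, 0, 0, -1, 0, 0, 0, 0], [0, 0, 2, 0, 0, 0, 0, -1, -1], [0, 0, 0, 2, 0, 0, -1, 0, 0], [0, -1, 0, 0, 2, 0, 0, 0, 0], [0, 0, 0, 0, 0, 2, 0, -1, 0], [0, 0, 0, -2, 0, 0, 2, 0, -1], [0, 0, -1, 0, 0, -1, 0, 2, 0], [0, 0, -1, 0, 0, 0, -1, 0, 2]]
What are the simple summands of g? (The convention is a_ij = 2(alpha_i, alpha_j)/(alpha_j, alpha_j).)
The diagram associated to this matrix has two connected components: the simple roots {alpha_1, alpha_2, alpha_5} form a chain of 3 nodes with single edges (A_3), and {alpha_3, alpha_4, alpha_6, alpha_7, alpha_8, alpha_9} form a chain of 6 nodes with a double edge at one end; the terminal node there is the unique short simple root (B_6). A semisimple Lie algebra decomposes uniquely as the direct sum of simple ideals, one per connected component of its Dynkin diagram, so g ≅ A_3 ⊕ B_6 (dimension 15 + 78 = 93).

A_3 ⊕ B_6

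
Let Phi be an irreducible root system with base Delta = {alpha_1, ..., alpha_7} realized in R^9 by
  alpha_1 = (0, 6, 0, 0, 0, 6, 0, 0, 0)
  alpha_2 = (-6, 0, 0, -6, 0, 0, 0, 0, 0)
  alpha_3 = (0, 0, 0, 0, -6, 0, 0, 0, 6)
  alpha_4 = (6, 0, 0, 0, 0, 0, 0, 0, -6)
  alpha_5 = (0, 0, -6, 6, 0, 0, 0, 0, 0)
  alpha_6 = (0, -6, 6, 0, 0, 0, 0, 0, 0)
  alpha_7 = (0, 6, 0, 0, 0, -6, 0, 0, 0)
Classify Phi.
D_7

Compute the Cartan integers a_ij = 2(alpha_i, alpha_j)/(alpha_j, alpha_j); the resulting 7x7 Cartan matrix is
[[2, 0, 0, 0, 0, -1, 0], [0, 2, 0, -1, -1, 0, 0], [0, 0, 2, -1, 0, 0, 0], [0, -1, -1, 2, 0, 0, 0], [0, -1, 0, 0, 2, -1, 0], [-1, 0, 0, 0, -1, 2, -1], [0, 0, 0, 0, 0, -1, 2]].
All simple roots have the same length, so the diagram is simply laced. The associated Dynkin diagram is a chain of 5 nodes with a fork of two nodes at one end (D_7), so the type is D_7 (the algebra so(14)).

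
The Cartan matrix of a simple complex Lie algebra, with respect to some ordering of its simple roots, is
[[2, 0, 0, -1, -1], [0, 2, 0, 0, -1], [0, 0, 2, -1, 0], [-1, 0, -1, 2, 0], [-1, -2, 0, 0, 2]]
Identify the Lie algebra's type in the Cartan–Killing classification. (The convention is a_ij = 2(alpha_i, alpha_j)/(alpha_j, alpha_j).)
The matrix has rank 5 with 2's on the diagonal. Reading the off-diagonal entries as Dynkin edges (a single edge where a_ij = a_ji = -1; a double or triple edge where a_ij * a_ji = 2 or 3), the diagram is a chain of 5 nodes with a double edge at one end; the terminal node there is the unique short simple root (B_5). One simple-root ordering that puts it in standard form is (alpha_3, alpha_4, alpha_1, alpha_5, alpha_2). So the algebra is type B_5, i.e. so(11).

type B_5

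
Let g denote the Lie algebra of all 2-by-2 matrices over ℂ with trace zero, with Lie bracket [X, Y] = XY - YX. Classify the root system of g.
This is sl(2), which has dimension 2^2 - 1 = 3 and rank 2 - 1 = 1 (a Cartan subalgebra is the diagonal traceless matrices). In the classification of classical Lie algebras, the special linear algebra sl(n+1) has type A_n; here n = 1, so the Dynkin diagram is a chain of 1 nodes with single edges (A_1). Hence the type is A_1.

A_1 (sl(2))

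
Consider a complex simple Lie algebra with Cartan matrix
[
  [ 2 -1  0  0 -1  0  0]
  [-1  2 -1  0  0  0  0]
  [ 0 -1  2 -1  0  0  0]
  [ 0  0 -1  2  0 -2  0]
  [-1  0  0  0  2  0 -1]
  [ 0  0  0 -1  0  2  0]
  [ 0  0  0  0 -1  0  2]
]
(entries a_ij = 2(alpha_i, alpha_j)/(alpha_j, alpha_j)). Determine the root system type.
The matrix has rank 7 with 2's on the diagonal. Reading the off-diagonal entries as Dynkin edges (a single edge where a_ij = a_ji = -1; a double or triple edge where a_ij * a_ji = 2 or 3), the diagram is a chain of 7 nodes with a double edge at one end; the terminal node there is the unique short simple root (B_7). One simple-root ordering that puts it in standard form is (alpha_7, alpha_5, alpha_1, alpha_2, alpha_3, alpha_4, alpha_6). So the algebra is type B_7, i.e. so(15).

B_7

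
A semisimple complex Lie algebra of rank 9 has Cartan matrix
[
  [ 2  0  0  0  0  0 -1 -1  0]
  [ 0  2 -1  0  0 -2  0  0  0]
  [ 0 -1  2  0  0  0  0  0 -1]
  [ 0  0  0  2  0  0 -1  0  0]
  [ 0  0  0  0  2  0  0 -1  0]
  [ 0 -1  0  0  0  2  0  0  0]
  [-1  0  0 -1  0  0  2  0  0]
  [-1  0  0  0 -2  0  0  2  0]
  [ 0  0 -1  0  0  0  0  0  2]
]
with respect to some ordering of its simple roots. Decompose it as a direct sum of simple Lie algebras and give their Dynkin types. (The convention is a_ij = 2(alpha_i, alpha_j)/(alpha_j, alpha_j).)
B_4 ⊕ B_5

The diagram associated to this matrix has two connected components: the simple roots {alpha_2, alpha_3, alpha_6, alpha_9} form a chain of 4 nodes with a double edge at one end; the terminal node there is the unique short simple root (B_4), and {alpha_1, alpha_4, alpha_5, alpha_7, alpha_8} form a chain of 5 nodes with a double edge at one end; the terminal node there is the unique short simple root (B_5). A semisimple Lie algebra decomposes uniquely as the direct sum of simple ideals, one per connected component of its Dynkin diagram, so g ≅ B_4 ⊕ B_5 (dimension 36 + 55 = 91).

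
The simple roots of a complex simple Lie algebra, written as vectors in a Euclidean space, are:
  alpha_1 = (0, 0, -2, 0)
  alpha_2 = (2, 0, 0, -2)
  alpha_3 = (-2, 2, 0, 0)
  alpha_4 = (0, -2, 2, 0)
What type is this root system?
B_4

Compute the Cartan integers a_ij = 2(alpha_i, alpha_j)/(alpha_j, alpha_j); the resulting 4x4 Cartan matrix is
[[2, 0, 0, -1], [0, 2, -1, 0], [0, -1, 2, -1], [-2, 0, -1, 2]].
The roots have two lengths (squared-length ratio 2:1); the short ones are alpha_{1}. The associated Dynkin diagram is a chain of 4 nodes with a double edge at one end; the terminal node there is the unique short simple root (B_4), so the type is B_4 (the algebra so(9)).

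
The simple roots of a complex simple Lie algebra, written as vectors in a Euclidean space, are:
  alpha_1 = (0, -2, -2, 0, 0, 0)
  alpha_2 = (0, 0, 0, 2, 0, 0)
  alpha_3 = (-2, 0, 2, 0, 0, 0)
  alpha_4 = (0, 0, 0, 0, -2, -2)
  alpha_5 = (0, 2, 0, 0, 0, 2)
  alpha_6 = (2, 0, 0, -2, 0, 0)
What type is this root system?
B_6 (so(13))

Compute the Cartan integers a_ij = 2(alpha_i, alpha_j)/(alpha_j, alpha_j); the resulting 6x6 Cartan matrix is
[[2, 0, -1, 0, -1, 0], [0, 2, 0, 0, 0, -1], [-1, 0, 2, 0, 0, -1], [0, 0, 0, 2, -1, 0], [-1, 0, 0, -1, 2, 0], [0, -2, -1, 0, 0, 2]].
The roots have two lengths (squared-length ratio 2:1); the short ones are alpha_{2}. The associated Dynkin diagram is a chain of 6 nodes with a double edge at one end; the terminal node there is the unique short simple root (B_6), so the type is B_6 (the algebra so(13)).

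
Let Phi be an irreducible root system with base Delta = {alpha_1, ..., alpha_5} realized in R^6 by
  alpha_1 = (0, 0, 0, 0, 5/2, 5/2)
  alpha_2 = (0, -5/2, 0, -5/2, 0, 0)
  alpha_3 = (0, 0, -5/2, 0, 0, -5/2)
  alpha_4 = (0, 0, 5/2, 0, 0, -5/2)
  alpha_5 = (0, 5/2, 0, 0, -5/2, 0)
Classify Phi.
Compute the Cartan integers a_ij = 2(alpha_i, alpha_j)/(alpha_j, alpha_j); the resulting 5x5 Cartan matrix is
[[2, 0, -1, -1, -1], [0, 2, 0, 0, -1], [-1, 0, 2, 0, 0], [-1, 0, 0, 2, 0], [-1, -1, 0, 0, 2]].
All simple roots have the same length, so the diagram is simply laced. The associated Dynkin diagram is a chain of 3 nodes with a fork of two nodes at one end (D_5), so the type is D_5 (the algebra so(10)).

D_5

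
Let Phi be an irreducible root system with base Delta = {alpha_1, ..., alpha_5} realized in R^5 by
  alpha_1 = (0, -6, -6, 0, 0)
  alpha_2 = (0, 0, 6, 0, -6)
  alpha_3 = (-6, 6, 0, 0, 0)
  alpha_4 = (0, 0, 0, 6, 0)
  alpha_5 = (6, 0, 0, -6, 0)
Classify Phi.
B5

Compute the Cartan integers a_ij = 2(alpha_i, alpha_j)/(alpha_j, alpha_j); the resulting 5x5 Cartan matrix is
[[2, -1, -1, 0, 0], [-1, 2, 0, 0, 0], [-1, 0, 2, 0, -1], [0, 0, 0, 2, -1], [0, 0, -1, -2, 2]].
The roots have two lengths (squared-length ratio 2:1); the short ones are alpha_{4}. The associated Dynkin diagram is a chain of 5 nodes with a double edge at one end; the terminal node there is the unique short simple root (B_5), so the type is B_5 (the algebra so(11)).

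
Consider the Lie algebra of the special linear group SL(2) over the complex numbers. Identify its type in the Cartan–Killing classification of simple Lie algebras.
A1

This is sl(2), which has dimension 2^2 - 1 = 3 and rank 2 - 1 = 1 (a Cartan subalgebra is the diagonal traceless matrices). In the classification of classical Lie algebras, the special linear algebra sl(n+1) has type A_n; here n = 1, so the Dynkin diagram is a chain of 1 nodes with single edges (A_1). Hence the type is A_1.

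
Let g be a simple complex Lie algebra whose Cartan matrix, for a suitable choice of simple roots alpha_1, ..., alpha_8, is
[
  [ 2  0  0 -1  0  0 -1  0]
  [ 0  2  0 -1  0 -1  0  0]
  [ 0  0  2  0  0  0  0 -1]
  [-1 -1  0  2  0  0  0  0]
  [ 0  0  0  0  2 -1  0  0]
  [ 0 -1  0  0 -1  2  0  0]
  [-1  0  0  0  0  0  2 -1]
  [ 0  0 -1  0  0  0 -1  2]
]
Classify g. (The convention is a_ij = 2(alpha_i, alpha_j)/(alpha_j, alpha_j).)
A_8

The matrix has rank 8 with 2's on the diagonal. Reading the off-diagonal entries as Dynkin edges (a single edge where a_ij = a_ji = -1; a double or triple edge where a_ij * a_ji = 2 or 3), the diagram is a chain of 8 nodes with single edges (A_8). One simple-root ordering that puts it in standard form is (alpha_5, alpha_6, alpha_2, alpha_4, alpha_1, alpha_7, alpha_8, alpha_3). So the algebra is type A_8, i.e. sl(9).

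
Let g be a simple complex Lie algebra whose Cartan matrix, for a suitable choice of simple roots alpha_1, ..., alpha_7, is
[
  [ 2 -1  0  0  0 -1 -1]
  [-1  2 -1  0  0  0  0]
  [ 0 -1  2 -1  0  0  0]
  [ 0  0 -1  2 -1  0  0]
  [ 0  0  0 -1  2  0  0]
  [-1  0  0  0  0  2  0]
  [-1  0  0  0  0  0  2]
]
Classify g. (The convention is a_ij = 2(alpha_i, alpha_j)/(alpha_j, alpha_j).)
The matrix has rank 7 with 2's on the diagonal. Reading the off-diagonal entries as Dynkin edges (a single edge where a_ij = a_ji = -1; a double or triple edge where a_ij * a_ji = 2 or 3), the diagram is a chain of 5 nodes with a fork of two nodes at one end (D_7). One simple-root ordering that puts it in standard form is (alpha_5, alpha_4, alpha_3, alpha_2, alpha_1, alpha_6, alpha_7). So the algebra is type D_7, i.e. so(14).

D_7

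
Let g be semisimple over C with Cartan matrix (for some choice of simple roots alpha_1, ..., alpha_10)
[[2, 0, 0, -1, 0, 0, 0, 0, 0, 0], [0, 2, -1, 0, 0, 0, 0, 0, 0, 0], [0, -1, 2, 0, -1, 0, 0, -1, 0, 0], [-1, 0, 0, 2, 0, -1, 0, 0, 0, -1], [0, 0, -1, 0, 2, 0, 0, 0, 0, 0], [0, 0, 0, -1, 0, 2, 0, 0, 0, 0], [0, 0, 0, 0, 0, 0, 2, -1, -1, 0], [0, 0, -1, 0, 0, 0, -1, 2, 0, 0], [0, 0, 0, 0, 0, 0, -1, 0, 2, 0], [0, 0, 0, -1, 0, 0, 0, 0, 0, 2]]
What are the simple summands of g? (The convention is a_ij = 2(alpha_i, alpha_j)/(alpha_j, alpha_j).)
The diagram associated to this matrix has two connected components: the simple roots {alpha_1, alpha_4, alpha_6, alpha_10} form a chain of 2 nodes with a fork of two nodes at one end (D_4), and {alpha_2, alpha_3, alpha_5, alpha_7, alpha_8, alpha_9} form a chain of 4 nodes with a fork of two nodes at one end (D_6). A semisimple Lie algebra decomposes uniquely as the direct sum of simple ideals, one per connected component of its Dynkin diagram, so g ≅ D_4 ⊕ D_6 (dimension 28 + 66 = 94).

D_4 (so(8)) + D_6 (so(12))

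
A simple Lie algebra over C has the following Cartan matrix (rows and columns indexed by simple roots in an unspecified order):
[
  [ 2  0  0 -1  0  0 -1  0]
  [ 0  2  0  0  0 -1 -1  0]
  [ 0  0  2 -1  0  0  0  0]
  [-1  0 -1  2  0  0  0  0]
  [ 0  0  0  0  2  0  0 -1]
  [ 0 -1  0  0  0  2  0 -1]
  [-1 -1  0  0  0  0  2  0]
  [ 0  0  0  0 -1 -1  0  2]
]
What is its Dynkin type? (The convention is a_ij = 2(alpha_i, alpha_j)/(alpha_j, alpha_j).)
The matrix has rank 8 with 2's on the diagonal. Reading the off-diagonal entries as Dynkin edges (a single edge where a_ij = a_ji = -1; a double or triple edge where a_ij * a_ji = 2 or 3), the diagram is a chain of 8 nodes with single edges (A_8). One simple-root ordering that puts it in standard form is (alpha_5, alpha_8, alpha_6, alpha_2, alpha_7, alpha_1, alpha_4, alpha_3). So the algebra is type A_8, i.e. sl(9).

A8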